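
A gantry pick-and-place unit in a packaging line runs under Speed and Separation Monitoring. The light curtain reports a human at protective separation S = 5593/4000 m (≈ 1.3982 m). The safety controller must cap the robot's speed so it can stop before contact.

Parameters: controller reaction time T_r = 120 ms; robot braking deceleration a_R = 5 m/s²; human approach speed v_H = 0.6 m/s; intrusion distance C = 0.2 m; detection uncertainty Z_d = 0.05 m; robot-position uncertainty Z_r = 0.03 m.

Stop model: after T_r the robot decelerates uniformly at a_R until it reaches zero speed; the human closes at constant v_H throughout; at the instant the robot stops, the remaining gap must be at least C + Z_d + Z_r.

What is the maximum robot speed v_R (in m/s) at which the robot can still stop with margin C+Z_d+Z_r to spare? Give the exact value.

at the boundary: (1/10)·v² + (6/25)·v + (-837/800) = 0
  disc = (6/25)² − 4·(1/10)·(-837/800) = 4761/10000 ; √disc = 69/100
  v_R = (−(6/25) + 69/100) / (2·(1/10)) = 9/4 m/s
check:
stop time T_s = (9/4)/5 = 0.4500 s
reaction-phase robot travel = 2.2500·0.1200 = 0.2700 m
robot under decel: 2.2500²/(2·5.0000) = 0.5062 m
person approaches 0.6000·(0.1200+0.4500) = 0.3420 m
residual clearance needed = 0.2000+0.0500+0.0300 = 0.2800 m
sum ≈ 0.2700+0.5062+0.3420+0.2800 ≈ 1.3982 m = S ✓

v_R_max = 9/4 m/s = 2.2500 m/s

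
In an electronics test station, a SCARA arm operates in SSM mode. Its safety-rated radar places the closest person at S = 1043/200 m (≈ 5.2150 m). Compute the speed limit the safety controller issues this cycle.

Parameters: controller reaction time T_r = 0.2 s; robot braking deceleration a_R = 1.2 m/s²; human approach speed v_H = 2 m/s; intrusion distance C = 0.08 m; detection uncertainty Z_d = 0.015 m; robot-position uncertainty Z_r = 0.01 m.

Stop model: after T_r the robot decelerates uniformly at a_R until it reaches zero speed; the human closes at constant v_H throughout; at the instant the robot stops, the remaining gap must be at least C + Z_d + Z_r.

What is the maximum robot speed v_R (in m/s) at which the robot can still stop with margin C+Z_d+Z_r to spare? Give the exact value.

v_R_max = 9/5 m/s = 1.8000 m/s

quadratic (5/12)·v² + (28/15)·v + (-471/100) = 0
  disc = (28/15)² − 4·(5/12)·(-471/100) = 10201/900 ; √disc = 101/30
  v_R = (−(28/15) + 101/30) / (2·(5/12)) = 9/5 m/s
check:
T_s = v_R/a_R = (9/5)/(6/5) = 1.5000 s
robot in T_r: 1.8000·0.2000 = 0.3600 m
robot covers 1.8000·1.5000 − ½·1.2000·1.5000² = 1.3500 m while stopping
person approaches 2.0000·(0.2000+1.5000) = 3.4000 m
C+Z_d+Z_r = 0.0800+0.0150+0.0100 = 0.1050 m
sum ≈ 0.3600+1.3500+3.4000+0.1050 ≈ 5.2150 m = S ✓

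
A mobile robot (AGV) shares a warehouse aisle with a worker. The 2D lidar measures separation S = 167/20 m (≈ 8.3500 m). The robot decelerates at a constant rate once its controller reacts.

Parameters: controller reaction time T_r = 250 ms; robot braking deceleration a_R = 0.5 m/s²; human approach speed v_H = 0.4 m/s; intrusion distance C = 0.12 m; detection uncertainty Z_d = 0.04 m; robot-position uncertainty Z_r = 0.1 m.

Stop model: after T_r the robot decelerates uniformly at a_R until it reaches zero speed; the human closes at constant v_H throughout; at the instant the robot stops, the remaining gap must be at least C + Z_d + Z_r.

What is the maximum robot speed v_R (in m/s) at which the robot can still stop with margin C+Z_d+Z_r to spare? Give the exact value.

collect terms ⇒ (1)·v_R² + (21/20)·v_R + (-799/100) = 0
  disc = (21/20)² − 4·(1)·(-799/100) = 529/16 ; √disc = 23/4
  v_R = (−(21/20) + 23/4) / (2·(1)) = 47/20 m/s
check:
T_s = v_R/a_R = (47/20)/(1/2) = 4.7000 s
robot in T_r: 2.3500·0.2500 = 0.5875 m
robot covers 2.3500·4.7000 − ½·0.5000·4.7000² = 5.5225 m while stopping
human over T_r+T_s: 0.4000·(0.2500+4.7000) = 1.9800 m
C+Z_d+Z_r = 0.1200+0.0400+0.1000 = 0.2600 m
sum ≈ 0.5875+5.5225+1.9800+0.2600 ≈ 8.3500 m = S ✓

v_R_max = 47/20 m/s = 2.3500 m/s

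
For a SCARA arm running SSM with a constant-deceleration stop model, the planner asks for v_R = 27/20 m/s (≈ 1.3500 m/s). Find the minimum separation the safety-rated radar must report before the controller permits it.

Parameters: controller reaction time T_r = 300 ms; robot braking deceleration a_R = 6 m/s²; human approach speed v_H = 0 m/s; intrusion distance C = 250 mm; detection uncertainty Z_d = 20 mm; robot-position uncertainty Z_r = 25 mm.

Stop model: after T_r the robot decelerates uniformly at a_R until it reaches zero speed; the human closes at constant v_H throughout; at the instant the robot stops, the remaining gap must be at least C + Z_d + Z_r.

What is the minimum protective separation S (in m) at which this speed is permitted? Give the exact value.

stop time T_s = (27/20)/6 = 0.2250 s
robot in T_r: 1.3500·0.3000 = 0.4050 m
robot covers 1.3500·0.2250 − ½·6.0000·0.2250² = 0.1519 m while stopping
human over T_r+T_s: 0.0000·(0.3000+0.2250) = 0.0000 m
residual clearance needed = 0.2500+0.0200+0.0250 = 0.2950 m
S_min ≈ 0.4050+0.1519+0.0000+0.2950  ⇒  S_min = 1363/1600 m

S_min = 1363/1600 m = 0.8519 m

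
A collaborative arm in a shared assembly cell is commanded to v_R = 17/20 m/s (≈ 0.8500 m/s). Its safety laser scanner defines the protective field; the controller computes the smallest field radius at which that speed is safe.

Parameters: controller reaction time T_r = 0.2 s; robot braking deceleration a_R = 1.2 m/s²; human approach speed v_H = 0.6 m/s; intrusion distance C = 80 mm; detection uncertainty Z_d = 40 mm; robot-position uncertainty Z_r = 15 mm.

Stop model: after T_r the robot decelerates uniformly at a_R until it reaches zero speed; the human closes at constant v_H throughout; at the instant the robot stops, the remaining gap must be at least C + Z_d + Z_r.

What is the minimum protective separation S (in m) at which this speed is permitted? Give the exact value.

S_min = 221/192 m = 1.1510 m

T_s = v_R/a_R = (17/20)/(6/5) = 0.7083 s
reaction-phase robot travel = 0.8500·0.2000 = 0.1700 m
robot covers 0.8500·0.7083 − ½·1.2000·0.7083² = 0.3010 m while stopping
human over T_r+T_s: 0.6000·(0.2000+0.7083) = 0.5450 m
residual clearance needed = 0.0800+0.0400+0.0150 = 0.1350 m
S_min ≈ 0.1700+0.3010+0.5450+0.1350  ⇒  S_min = 221/192 m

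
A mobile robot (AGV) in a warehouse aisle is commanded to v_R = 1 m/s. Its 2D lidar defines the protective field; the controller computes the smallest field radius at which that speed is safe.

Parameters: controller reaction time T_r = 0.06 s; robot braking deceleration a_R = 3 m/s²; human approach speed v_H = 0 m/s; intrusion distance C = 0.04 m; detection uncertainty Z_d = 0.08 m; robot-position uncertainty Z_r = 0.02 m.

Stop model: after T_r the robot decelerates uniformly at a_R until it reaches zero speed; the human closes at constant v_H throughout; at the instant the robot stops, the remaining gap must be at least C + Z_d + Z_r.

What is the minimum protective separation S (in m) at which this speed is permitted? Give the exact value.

S_min = 11/30 m = 0.3667 m

braking lasts T_s = 1/3 = 0.3333 s
robot in T_r: 1.0000·0.0600 = 0.0600 m
braking distance = 1.0000²/(2·3.0000) = 0.1667 m
person approaches 0.0000·(0.0600+0.3333) = 0.0000 m
margins: 0.0400+0.0800+0.0200 = 0.1400 m
S_min ≈ 0.0600+0.1667+0.0000+0.1400  ⇒  S_min = 11/30 m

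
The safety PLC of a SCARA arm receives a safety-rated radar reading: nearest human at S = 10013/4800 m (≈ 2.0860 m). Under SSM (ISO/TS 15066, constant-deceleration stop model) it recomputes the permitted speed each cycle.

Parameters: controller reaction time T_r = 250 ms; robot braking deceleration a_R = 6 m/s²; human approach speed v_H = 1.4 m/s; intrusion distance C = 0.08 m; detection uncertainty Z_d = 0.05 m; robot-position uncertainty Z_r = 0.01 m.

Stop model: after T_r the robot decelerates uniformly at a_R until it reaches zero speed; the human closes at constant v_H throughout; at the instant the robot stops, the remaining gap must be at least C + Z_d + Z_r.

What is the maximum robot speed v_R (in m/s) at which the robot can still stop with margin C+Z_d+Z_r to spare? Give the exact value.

v_R_max = 47/20 m/s = 2.3500 m/s

at the boundary: (1/12)·v² + (29/60)·v + (-7661/4800) = 0
  disc = (29/60)² − 4·(1/12)·(-7661/4800) = 49/64 ; √disc = 7/8
  v_R = (−(29/60) + 7/8) / (2·(1/12)) = 47/20 m/s
check:
braking lasts T_s = (47/20)/6 = 0.3917 s
reaction-phase robot travel = 2.3500·0.2500 = 0.5875 m
robot under decel: 2.3500²/(2·6.0000) = 0.4602 m
human closes 1.4000·0.6417 = 0.8983 m
C+Z_d+Z_r = 0.0800+0.0500+0.0100 = 0.1400 m
sum ≈ 0.5875+0.4602+0.8983+0.1400 ≈ 2.0860 m = S ✓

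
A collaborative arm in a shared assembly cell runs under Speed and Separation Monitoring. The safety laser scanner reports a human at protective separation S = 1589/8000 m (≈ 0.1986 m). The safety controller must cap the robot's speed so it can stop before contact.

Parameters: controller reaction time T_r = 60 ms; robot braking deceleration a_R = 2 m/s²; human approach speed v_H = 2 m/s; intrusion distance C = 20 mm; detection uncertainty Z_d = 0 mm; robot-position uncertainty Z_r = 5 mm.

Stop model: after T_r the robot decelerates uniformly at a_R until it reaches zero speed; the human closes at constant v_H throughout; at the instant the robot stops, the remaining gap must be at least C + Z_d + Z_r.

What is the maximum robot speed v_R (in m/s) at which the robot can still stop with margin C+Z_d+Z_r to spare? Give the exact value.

v_R_max = 1/20 m/s = 0.0500 m/s

at the boundary: (1/4)·v² + (53/50)·v + (-429/8000) = 0
  disc = (53/50)² − 4·(1/4)·(-429/8000) = 47089/40000 ; √disc = 217/200
  v_R = (−(53/50) + 217/200) / (2·(1/4)) = 1/20 m/s
check:
braking lasts T_s = (1/20)/2 = 0.0250 s
reaction-phase robot travel = 0.0500·0.0600 = 0.0030 m
braking distance = 0.0500²/(2·2.0000) = 0.0006 m
human over T_r+T_s: 2.0000·(0.0600+0.0250) = 0.1700 m
margins: 0.0200+0.0000+0.0050 = 0.0250 m
sum ≈ 0.0030+0.0006+0.1700+0.0250 ≈ 0.1986 m = S ✓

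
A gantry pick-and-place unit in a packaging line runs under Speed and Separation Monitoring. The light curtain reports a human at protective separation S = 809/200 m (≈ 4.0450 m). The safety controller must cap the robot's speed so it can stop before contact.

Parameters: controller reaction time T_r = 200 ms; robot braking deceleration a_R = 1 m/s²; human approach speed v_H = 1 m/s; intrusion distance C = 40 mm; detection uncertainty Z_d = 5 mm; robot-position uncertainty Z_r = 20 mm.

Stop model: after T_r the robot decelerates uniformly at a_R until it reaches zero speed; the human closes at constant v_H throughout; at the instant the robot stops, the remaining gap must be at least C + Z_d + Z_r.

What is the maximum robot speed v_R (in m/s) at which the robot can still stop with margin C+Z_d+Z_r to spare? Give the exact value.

v_R_max = 9/5 m/s = 1.8000 m/s

at the boundary: (1/2)·v² + (6/5)·v + (-189/50) = 0
  disc = (6/5)² − 4·(1/2)·(-189/50) = 9 ; √disc = 3
  v_R = (−(6/5) + 3) / (2·(1/2)) = 9/5 m/s
check:
stop time T_s = (9/5)/1 = 1.8000 s
robot covers v_R·T_r = 1.8000·0.2000 = 0.3600 m before braking
robot under decel: 1.8000²/(2·1.0000) = 1.6200 m
person approaches 1.0000·(0.2000+1.8000) = 2.0000 m
C+Z_d+Z_r = 0.0400+0.0050+0.0200 = 0.0650 m
sum ≈ 0.3600+1.6200+2.0000+0.0650 ≈ 4.0450 m = S ✓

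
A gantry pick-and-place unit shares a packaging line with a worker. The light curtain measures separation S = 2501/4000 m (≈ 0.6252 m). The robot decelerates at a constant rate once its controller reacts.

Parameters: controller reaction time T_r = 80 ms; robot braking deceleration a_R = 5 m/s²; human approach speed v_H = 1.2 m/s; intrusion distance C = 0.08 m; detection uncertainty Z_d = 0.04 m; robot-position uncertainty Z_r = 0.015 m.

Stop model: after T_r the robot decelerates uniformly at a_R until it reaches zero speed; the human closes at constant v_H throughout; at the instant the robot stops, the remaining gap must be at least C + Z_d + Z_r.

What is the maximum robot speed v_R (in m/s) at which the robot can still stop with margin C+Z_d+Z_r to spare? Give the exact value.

v_R_max = 19/20 m/s = 0.9500 m/s

at the boundary: (1/10)·v² + (8/25)·v + (-1577/4000) = 0
  disc = (8/25)² − 4·(1/10)·(-1577/4000) = 2601/10000 ; √disc = 51/100
  v_R = (−(8/25) + 51/100) / (2·(1/10)) = 19/20 m/s
check:
T_s = v_R/a_R = (19/20)/5 = 0.1900 s
robot in T_r: 0.9500·0.0800 = 0.0760 m
robot under decel: 0.9500²/(2·5.0000) = 0.0902 m
human closes 1.2000·0.2700 = 0.3240 m
C+Z_d+Z_r = 0.0800+0.0400+0.0150 = 0.1350 m
sum ≈ 0.0760+0.0902+0.3240+0.1350 ≈ 0.6252 m = S ✓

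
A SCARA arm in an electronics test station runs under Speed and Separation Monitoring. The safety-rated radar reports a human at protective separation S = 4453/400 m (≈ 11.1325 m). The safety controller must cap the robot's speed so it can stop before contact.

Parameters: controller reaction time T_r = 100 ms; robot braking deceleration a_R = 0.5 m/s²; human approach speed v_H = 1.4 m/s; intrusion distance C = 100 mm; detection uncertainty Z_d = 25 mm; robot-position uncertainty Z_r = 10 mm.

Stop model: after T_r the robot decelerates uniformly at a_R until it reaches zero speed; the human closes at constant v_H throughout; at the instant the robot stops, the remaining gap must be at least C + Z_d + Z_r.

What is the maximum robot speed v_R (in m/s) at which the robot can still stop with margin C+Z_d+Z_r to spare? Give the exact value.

v_R_max = 43/20 m/s = 2.1500 m/s

collect terms ⇒ (1)·v_R² + (29/10)·v_R + (-4343/400) = 0
  disc = (29/10)² − 4·(1)·(-4343/400) = 1296/25 ; √disc = 36/5
  v_R = (−(29/10) + 36/5) / (2·(1)) = 43/20 m/s
check:
T_s = v_R/a_R = (43/20)/(1/2) = 4.3000 s
reaction-phase robot travel = 2.1500·0.1000 = 0.2150 m
braking distance = 2.1500²/(2·0.5000) = 4.6225 m
human closes 1.4000·4.4000 = 6.1600 m
margins: 0.1000+0.0250+0.0100 = 0.1350 m
sum ≈ 0.2150+4.6225+6.1600+0.1350 ≈ 11.1325 m = S ✓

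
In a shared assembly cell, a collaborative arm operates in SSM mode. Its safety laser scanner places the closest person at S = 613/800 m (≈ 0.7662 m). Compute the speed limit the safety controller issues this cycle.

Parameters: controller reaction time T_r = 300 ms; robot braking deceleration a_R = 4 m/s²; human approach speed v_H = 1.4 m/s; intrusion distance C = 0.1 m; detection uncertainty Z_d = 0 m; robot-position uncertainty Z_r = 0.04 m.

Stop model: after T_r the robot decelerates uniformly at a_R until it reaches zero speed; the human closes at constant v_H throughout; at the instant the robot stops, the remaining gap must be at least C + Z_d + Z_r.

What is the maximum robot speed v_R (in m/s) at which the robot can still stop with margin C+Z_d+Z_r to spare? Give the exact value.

quadratic (1/8)·v² + (13/20)·v + (-33/160) = 0
  disc = (13/20)² − 4·(1/8)·(-33/160) = 841/1600 ; √disc = 29/40
  v_R = (−(13/20) + 29/40) / (2·(1/8)) = 3/10 m/s
check:
braking lasts T_s = (3/10)/4 = 0.0750 s
robot in T_r: 0.3000·0.3000 = 0.0900 m
braking distance = 0.3000²/(2·4.0000) = 0.0112 m
human over T_r+T_s: 1.4000·(0.3000+0.0750) = 0.5250 m
C+Z_d+Z_r = 0.1000+0.0000+0.0400 = 0.1400 m
sum ≈ 0.0900+0.0112+0.5250+0.1400 ≈ 0.7662 m = S ✓

v_R_max = 3/10 m/s = 0.3000 m/s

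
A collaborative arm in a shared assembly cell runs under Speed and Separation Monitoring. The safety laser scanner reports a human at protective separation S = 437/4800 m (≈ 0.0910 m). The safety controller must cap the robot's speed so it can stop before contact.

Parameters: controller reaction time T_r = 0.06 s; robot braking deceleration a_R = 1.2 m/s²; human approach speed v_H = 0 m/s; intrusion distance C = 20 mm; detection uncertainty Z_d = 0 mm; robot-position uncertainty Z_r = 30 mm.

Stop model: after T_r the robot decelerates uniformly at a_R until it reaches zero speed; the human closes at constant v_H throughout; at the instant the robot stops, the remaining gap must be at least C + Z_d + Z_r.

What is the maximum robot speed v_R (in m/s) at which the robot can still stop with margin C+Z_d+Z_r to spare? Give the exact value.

collect terms ⇒ (5/12)·v_R² + (3/50)·v_R + (-197/4800) = 0
  disc = (3/50)² − 4·(5/12)·(-197/4800) = 25921/360000 ; √disc = 161/600
  v_R = (−(3/50) + 161/600) / (2·(5/12)) = 1/4 m/s
check:
braking lasts T_s = (1/4)/(6/5) = 0.2083 s
robot covers v_R·T_r = 0.2500·0.0600 = 0.0150 m before braking
robot covers 0.2500·0.2083 − ½·1.2000·0.2083² = 0.0260 m while stopping
human closes 0.0000·0.2683 = 0.0000 m
residual clearance needed = 0.0200+0.0000+0.0300 = 0.0500 m
sum ≈ 0.0150+0.0260+0.0000+0.0500 ≈ 0.0910 m = S ✓

v_R_max = 1/4 m/s = 0.2500 m/s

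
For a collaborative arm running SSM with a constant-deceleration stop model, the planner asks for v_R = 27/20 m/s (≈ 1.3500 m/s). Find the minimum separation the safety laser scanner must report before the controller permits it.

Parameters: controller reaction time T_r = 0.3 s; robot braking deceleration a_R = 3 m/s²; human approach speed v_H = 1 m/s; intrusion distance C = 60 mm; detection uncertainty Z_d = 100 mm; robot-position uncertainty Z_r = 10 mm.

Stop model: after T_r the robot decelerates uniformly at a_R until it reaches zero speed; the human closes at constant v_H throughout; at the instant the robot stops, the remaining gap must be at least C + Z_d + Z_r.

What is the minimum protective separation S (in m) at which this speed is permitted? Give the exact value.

stop time T_s = (27/20)/3 = 0.4500 s
robot covers v_R·T_r = 1.3500·0.3000 = 0.4050 m before braking
robot under decel: 1.3500²/(2·3.0000) = 0.3038 m
human over T_r+T_s: 1.0000·(0.3000+0.4500) = 0.7500 m
C+Z_d+Z_r = 0.0600+0.1000+0.0100 = 0.1700 m
S_min ≈ 0.4050+0.3038+0.7500+0.1700  ⇒  S_min = 1303/800 m

S_min = 1303/800 m = 1.6287 m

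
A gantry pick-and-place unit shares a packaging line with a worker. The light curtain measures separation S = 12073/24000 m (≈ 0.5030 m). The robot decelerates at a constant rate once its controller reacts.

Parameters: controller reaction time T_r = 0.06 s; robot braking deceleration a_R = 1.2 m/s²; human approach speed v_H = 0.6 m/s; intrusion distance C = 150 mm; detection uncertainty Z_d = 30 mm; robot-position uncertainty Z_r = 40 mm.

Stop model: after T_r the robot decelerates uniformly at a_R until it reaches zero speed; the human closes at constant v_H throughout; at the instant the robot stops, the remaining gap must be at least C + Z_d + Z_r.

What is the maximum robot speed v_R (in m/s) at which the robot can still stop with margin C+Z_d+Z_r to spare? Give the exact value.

quadratic (5/12)·v² + (14/25)·v + (-5929/24000) = 0
  disc = (14/25)² − 4·(5/12)·(-5929/24000) = 261121/360000 ; √disc = 511/600
  v_R = (−(14/25) + 511/600) / (2·(5/12)) = 7/20 m/s
check:
T_s = v_R/a_R = (7/20)/(6/5) = 0.2917 s
reaction-phase robot travel = 0.3500·0.0600 = 0.0210 m
robot covers 0.3500·0.2917 − ½·1.2000·0.2917² = 0.0510 m while stopping
person approaches 0.6000·(0.0600+0.2917) = 0.2110 m
margins: 0.1500+0.0300+0.0400 = 0.2200 m
sum ≈ 0.0210+0.0510+0.2110+0.2200 ≈ 0.5030 m = S ✓

v_R_max = 7/20 m/s = 0.3500 m/s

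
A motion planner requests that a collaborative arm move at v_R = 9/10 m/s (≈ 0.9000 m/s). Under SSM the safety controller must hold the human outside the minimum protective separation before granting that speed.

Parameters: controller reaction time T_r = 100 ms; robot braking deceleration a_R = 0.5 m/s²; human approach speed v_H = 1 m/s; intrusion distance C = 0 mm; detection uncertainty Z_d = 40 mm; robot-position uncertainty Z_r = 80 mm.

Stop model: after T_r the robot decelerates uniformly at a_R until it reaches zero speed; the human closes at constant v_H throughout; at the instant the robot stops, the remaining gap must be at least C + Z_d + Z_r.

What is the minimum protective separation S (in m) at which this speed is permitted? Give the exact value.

S_min = 73/25 m = 2.9200 m

braking lasts T_s = (9/10)/(1/2) = 1.8000 s
robot in T_r: 0.9000·0.1000 = 0.0900 m
robot under decel: 0.9000²/(2·0.5000) = 0.8100 m
person approaches 1.0000·(0.1000+1.8000) = 1.9000 m
C+Z_d+Z_r = 0.0000+0.0400+0.0800 = 0.1200 m
S_min ≈ 0.0900+0.8100+1.9000+0.1200  ⇒  S_min = 73/25 m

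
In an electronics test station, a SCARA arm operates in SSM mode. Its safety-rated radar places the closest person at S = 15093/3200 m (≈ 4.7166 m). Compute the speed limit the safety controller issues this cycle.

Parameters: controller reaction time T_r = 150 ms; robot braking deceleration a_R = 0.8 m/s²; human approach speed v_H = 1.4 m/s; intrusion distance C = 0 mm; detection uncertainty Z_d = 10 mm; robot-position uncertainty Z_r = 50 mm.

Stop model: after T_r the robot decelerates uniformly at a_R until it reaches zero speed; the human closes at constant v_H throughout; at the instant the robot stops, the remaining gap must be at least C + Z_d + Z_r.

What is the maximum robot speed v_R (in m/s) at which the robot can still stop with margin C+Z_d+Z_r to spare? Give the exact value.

collect terms ⇒ (5/8)·v_R² + (19/10)·v_R + (-14229/3200) = 0
  disc = (19/10)² − 4·(5/8)·(-14229/3200) = 94249/6400 ; √disc = 307/80
  v_R = (−(19/10) + 307/80) / (2·(5/8)) = 31/20 m/s
check:
braking lasts T_s = (31/20)/(4/5) = 1.9375 s
reaction-phase robot travel = 1.5500·0.1500 = 0.2325 m
robot under decel: 1.5500²/(2·0.8000) = 1.5016 m
human closes 1.4000·2.0875 = 2.9225 m
C+Z_d+Z_r = 0.0000+0.0100+0.0500 = 0.0600 m
sum ≈ 0.2325+1.5016+2.9225+0.0600 ≈ 4.7166 m = S ✓

v_R_max = 31/20 m/s = 1.5500 m/s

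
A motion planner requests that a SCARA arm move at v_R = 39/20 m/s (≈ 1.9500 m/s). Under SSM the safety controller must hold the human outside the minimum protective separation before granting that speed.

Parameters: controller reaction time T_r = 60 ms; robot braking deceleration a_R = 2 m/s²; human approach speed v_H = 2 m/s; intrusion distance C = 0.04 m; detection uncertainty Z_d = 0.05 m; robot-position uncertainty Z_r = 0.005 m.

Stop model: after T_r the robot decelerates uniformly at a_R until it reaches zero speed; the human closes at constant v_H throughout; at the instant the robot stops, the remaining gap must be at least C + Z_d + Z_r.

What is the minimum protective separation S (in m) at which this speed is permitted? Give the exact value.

S_min = 25861/8000 m = 3.2326 m

T_s = v_R/a_R = (39/20)/2 = 0.9750 s
robot covers v_R·T_r = 1.9500·0.0600 = 0.1170 m before braking
braking distance = 1.9500²/(2·2.0000) = 0.9506 m
person approaches 2.0000·(0.0600+0.9750) = 2.0700 m
C+Z_d+Z_r = 0.0400+0.0500+0.0050 = 0.0950 m
S_min ≈ 0.1170+0.9506+2.0700+0.0950  ⇒  S_min = 25861/8000 m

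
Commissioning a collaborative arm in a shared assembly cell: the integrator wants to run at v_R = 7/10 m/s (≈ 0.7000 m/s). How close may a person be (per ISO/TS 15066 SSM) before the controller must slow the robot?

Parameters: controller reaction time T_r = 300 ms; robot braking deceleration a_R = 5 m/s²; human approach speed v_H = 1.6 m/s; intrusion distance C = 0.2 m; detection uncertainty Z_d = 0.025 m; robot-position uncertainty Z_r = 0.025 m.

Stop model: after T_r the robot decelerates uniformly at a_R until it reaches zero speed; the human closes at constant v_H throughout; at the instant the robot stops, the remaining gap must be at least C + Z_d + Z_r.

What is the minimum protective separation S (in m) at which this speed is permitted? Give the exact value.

stop time T_s = (7/10)/5 = 0.1400 s
reaction-phase robot travel = 0.7000·0.3000 = 0.2100 m
robot covers 0.7000·0.1400 − ½·5.0000·0.1400² = 0.0490 m while stopping
human closes 1.6000·0.4400 = 0.7040 m
residual clearance needed = 0.2000+0.0250+0.0250 = 0.2500 m
S_min ≈ 0.2100+0.0490+0.7040+0.2500  ⇒  S_min = 1213/1000 m

S_min = 1213/1000 m = 1.2130 m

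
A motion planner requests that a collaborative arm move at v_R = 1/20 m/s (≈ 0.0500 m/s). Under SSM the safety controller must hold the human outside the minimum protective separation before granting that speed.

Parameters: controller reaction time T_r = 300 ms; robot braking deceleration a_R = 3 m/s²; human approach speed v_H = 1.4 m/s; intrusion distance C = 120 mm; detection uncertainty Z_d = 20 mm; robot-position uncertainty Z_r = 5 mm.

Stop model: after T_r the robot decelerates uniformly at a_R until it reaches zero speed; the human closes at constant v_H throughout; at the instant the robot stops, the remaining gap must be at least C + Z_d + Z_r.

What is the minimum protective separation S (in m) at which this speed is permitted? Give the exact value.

braking lasts T_s = (1/20)/3 = 0.0167 s
robot covers v_R·T_r = 0.0500·0.3000 = 0.0150 m before braking
robot under decel: 0.0500²/(2·3.0000) = 0.0004 m
human over T_r+T_s: 1.4000·(0.3000+0.0167) = 0.4433 m
residual clearance needed = 0.1200+0.0200+0.0050 = 0.1450 m
S_min ≈ 0.0150+0.0004+0.4433+0.1450  ⇒  S_min = 483/800 m

S_min = 483/800 m = 0.6038 m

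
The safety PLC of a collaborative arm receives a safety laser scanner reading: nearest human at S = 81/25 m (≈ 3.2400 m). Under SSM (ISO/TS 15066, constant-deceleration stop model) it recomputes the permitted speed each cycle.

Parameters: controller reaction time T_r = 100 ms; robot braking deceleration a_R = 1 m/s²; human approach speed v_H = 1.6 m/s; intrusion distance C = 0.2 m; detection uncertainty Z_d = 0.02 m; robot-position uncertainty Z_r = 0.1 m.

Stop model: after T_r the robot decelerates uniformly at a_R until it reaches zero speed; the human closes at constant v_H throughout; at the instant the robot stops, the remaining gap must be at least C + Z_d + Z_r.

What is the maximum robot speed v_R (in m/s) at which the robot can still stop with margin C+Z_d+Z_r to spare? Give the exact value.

v_R_max = 6/5 m/s = 1.2000 m/s

quadratic (1/2)·v² + (17/10)·v + (-69/25) = 0
  disc = (17/10)² − 4·(1/2)·(-69/25) = 841/100 ; √disc = 29/10
  v_R = (−(17/10) + 29/10) / (2·(1/2)) = 6/5 m/s
check:
T_s = v_R/a_R = (6/5)/1 = 1.2000 s
robot in T_r: 1.2000·0.1000 = 0.1200 m
braking distance = 1.2000²/(2·1.0000) = 0.7200 m
human closes 1.6000·1.3000 = 2.0800 m
residual clearance needed = 0.2000+0.0200+0.1000 = 0.3200 m
sum ≈ 0.1200+0.7200+2.0800+0.3200 ≈ 3.2400 m = S ✓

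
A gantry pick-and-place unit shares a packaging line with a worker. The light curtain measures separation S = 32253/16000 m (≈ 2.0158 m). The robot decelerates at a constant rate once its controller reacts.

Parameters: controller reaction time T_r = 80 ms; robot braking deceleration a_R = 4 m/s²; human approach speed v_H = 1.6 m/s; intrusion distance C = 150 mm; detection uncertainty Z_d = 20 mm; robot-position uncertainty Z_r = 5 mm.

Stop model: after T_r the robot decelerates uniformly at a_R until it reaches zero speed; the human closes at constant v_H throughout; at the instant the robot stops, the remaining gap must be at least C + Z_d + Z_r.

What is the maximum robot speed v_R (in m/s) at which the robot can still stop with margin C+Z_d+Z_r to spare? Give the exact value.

quadratic (1/8)·v² + (12/25)·v + (-5481/3200) = 0
  disc = (12/25)² − 4·(1/8)·(-5481/3200) = 173889/160000 ; √disc = 417/400
  v_R = (−(12/25) + 417/400) / (2·(1/8)) = 9/4 m/s
check:
stop time T_s = (9/4)/4 = 0.5625 s
reaction-phase robot travel = 2.2500·0.0800 = 0.1800 m
robot under decel: 2.2500²/(2·4.0000) = 0.6328 m
person approaches 1.6000·(0.0800+0.5625) = 1.0280 m
C+Z_d+Z_r = 0.1500+0.0200+0.0050 = 0.1750 m
sum ≈ 0.1800+0.6328+1.0280+0.1750 ≈ 2.0158 m = S ✓

v_R_max = 9/4 m/s = 2.2500 m/s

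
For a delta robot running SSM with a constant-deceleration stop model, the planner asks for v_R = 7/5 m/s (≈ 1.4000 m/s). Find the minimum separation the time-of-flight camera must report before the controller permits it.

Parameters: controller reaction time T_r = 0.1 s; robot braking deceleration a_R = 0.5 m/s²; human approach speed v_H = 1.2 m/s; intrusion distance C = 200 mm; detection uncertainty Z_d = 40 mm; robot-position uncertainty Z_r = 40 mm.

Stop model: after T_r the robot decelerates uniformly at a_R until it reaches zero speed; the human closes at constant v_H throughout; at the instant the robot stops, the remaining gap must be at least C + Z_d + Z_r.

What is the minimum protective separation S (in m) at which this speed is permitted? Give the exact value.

S_min = 293/50 m = 5.8600 m

braking lasts T_s = (7/5)/(1/2) = 2.8000 s
reaction-phase robot travel = 1.4000·0.1000 = 0.1400 m
braking distance = 1.4000²/(2·0.5000) = 1.9600 m
human closes 1.2000·2.9000 = 3.4800 m
residual clearance needed = 0.2000+0.0400+0.0400 = 0.2800 m
S_min ≈ 0.1400+1.9600+3.4800+0.2800  ⇒  S_min = 293/50 m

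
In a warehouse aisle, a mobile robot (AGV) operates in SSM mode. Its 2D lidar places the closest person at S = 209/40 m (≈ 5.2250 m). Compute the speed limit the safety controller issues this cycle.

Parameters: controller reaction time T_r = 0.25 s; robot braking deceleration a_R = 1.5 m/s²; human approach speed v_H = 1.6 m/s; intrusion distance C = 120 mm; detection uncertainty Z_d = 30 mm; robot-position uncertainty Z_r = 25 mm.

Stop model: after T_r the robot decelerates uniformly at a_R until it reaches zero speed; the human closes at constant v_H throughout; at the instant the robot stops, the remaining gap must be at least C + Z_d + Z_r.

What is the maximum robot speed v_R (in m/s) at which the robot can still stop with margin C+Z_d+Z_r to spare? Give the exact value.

at the boundary: (1/3)·v² + (79/60)·v + (-93/20) = 0
  disc = (79/60)² − 4·(1/3)·(-93/20) = 28561/3600 ; √disc = 169/60
  v_R = (−(79/60) + 169/60) / (2·(1/3)) = 9/4 m/s
check:
stop time T_s = (9/4)/(3/2) = 1.5000 s
robot covers v_R·T_r = 2.2500·0.2500 = 0.5625 m before braking
robot covers 2.2500·1.5000 − ½·1.5000·1.5000² = 1.6875 m while stopping
human closes 1.6000·1.7500 = 2.8000 m
C+Z_d+Z_r = 0.1200+0.0300+0.0250 = 0.1750 m
sum ≈ 0.5625+1.6875+2.8000+0.1750 ≈ 5.2250 m = S ✓

v_R_max = 9/4 m/s = 2.2500 m/s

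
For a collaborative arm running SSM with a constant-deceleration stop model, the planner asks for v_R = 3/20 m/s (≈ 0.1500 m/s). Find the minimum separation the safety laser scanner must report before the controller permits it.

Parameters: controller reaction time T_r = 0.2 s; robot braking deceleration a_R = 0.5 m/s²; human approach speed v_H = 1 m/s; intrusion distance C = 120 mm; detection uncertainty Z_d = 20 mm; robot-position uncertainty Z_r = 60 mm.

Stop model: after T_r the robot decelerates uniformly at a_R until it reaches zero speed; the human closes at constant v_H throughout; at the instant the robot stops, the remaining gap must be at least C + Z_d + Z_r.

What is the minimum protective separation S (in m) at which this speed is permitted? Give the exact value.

T_s = v_R/a_R = (3/20)/(1/2) = 0.3000 s
robot in T_r: 0.1500·0.2000 = 0.0300 m
robot under decel: 0.1500²/(2·0.5000) = 0.0225 m
person approaches 1.0000·(0.2000+0.3000) = 0.5000 m
residual clearance needed = 0.1200+0.0200+0.0600 = 0.2000 m
S_min ≈ 0.0300+0.0225+0.5000+0.2000  ⇒  S_min = 301/400 m

S_min = 301/400 m = 0.7525 m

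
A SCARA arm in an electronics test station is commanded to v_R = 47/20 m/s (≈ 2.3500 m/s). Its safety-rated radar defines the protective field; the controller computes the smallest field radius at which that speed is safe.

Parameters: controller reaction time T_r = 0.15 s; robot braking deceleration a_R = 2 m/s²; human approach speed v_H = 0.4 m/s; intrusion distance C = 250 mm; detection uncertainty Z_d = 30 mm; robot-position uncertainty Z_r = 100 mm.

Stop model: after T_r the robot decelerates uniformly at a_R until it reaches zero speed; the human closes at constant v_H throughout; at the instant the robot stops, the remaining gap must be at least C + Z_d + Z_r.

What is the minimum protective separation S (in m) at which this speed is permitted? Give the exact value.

T_s = v_R/a_R = (47/20)/2 = 1.1750 s
robot in T_r: 2.3500·0.1500 = 0.3525 m
robot covers 2.3500·1.1750 − ½·2.0000·1.1750² = 1.3806 m while stopping
human over T_r+T_s: 0.4000·(0.1500+1.1750) = 0.5300 m
C+Z_d+Z_r = 0.2500+0.0300+0.1000 = 0.3800 m
S_min ≈ 0.3525+1.3806+0.5300+0.3800  ⇒  S_min = 4229/1600 m

S_min = 4229/1600 m = 2.6431 m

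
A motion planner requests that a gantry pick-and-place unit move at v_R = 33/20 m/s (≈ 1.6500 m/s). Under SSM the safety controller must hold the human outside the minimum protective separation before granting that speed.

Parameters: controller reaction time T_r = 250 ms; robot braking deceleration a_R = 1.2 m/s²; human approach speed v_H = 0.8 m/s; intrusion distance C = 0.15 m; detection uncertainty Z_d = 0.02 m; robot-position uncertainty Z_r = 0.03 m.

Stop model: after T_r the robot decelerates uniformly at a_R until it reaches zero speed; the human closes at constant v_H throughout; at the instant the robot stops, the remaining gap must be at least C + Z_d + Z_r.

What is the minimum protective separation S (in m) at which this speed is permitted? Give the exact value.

S_min = 195/64 m = 3.0469 m

T_s = v_R/a_R = (33/20)/(6/5) = 1.3750 s
robot in T_r: 1.6500·0.2500 = 0.4125 m
robot covers 1.6500·1.3750 − ½·1.2000·1.3750² = 1.1344 m while stopping
human closes 0.8000·1.6250 = 1.3000 m
C+Z_d+Z_r = 0.1500+0.0200+0.0300 = 0.2000 m
S_min ≈ 0.4125+1.1344+1.3000+0.2000  ⇒  S_min = 195/64 m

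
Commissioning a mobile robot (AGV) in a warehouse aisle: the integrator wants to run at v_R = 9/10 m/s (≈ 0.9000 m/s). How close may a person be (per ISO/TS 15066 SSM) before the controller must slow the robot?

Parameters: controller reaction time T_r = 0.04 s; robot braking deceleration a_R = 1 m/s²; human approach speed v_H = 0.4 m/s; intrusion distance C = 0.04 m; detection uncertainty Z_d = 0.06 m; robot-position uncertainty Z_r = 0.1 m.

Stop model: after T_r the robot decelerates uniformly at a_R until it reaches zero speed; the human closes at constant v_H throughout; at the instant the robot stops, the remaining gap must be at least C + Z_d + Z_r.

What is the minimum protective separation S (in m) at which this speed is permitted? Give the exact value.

S_min = 1017/1000 m = 1.0170 m

braking lasts T_s = (9/10)/1 = 0.9000 s
reaction-phase robot travel = 0.9000·0.0400 = 0.0360 m
braking distance = 0.9000²/(2·1.0000) = 0.4050 m
human closes 0.4000·0.9400 = 0.3760 m
C+Z_d+Z_r = 0.0400+0.0600+0.1000 = 0.2000 m
S_min ≈ 0.0360+0.4050+0.3760+0.2000  ⇒  S_min = 1017/1000 m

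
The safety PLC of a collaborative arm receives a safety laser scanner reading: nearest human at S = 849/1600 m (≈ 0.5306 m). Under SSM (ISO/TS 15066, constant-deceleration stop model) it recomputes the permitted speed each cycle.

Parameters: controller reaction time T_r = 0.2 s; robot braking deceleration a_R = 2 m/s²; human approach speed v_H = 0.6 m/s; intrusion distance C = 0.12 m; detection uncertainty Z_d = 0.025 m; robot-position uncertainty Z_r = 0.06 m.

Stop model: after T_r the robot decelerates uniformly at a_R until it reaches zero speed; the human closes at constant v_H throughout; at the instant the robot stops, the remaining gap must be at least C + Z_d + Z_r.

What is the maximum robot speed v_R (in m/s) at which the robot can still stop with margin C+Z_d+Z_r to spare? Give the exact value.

quadratic (1/4)·v² + (1/2)·v + (-329/1600) = 0
  disc = (1/2)² − 4·(1/4)·(-329/1600) = 729/1600 ; √disc = 27/40
  v_R = (−(1/2) + 27/40) / (2·(1/4)) = 7/20 m/s
check:
T_s = v_R/a_R = (7/20)/2 = 0.1750 s
robot in T_r: 0.3500·0.2000 = 0.0700 m
robot under decel: 0.3500²/(2·2.0000) = 0.0306 m
human closes 0.6000·0.3750 = 0.2250 m
C+Z_d+Z_r = 0.1200+0.0250+0.0600 = 0.2050 m
sum ≈ 0.0700+0.0306+0.2250+0.2050 ≈ 0.5306 m = S ✓

v_R_max = 7/20 m/s = 0.3500 m/s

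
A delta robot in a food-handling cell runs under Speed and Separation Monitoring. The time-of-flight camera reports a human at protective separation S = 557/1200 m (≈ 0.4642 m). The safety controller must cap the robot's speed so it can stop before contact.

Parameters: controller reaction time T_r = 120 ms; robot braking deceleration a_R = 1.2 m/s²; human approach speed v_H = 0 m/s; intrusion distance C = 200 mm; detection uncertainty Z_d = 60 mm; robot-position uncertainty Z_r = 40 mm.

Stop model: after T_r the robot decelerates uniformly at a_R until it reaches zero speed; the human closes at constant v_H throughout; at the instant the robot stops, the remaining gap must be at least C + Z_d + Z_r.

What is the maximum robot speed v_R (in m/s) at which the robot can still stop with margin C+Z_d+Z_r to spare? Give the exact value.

at the boundary: (5/12)·v² + (3/25)·v + (-197/1200) = 0
  disc = (3/25)² − 4·(5/12)·(-197/1200) = 25921/90000 ; √disc = 161/300
  v_R = (−(3/25) + 161/300) / (2·(5/12)) = 1/2 m/s
check:
braking lasts T_s = (1/2)/(6/5) = 0.4167 s
robot in T_r: 0.5000·0.1200 = 0.0600 m
robot under decel: 0.5000²/(2·1.2000) = 0.1042 m
human closes 0.0000·0.5367 = 0.0000 m
residual clearance needed = 0.2000+0.0600+0.0400 = 0.3000 m
sum ≈ 0.0600+0.1042+0.0000+0.3000 ≈ 0.4642 m = S ✓

v_R_max = 1/2 m/s = 0.5000 m/s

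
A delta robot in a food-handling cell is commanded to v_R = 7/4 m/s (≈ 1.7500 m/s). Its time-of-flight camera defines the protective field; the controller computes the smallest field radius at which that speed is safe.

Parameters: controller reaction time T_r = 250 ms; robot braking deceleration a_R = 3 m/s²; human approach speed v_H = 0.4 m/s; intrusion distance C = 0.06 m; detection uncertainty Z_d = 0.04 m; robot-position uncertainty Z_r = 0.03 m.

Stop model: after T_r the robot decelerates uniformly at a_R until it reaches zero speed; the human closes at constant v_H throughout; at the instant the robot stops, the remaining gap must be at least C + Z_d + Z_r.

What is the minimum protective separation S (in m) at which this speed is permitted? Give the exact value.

S_min = 1129/800 m = 1.4112 m

T_s = v_R/a_R = (7/4)/3 = 0.5833 s
robot covers v_R·T_r = 1.7500·0.2500 = 0.4375 m before braking
robot covers 1.7500·0.5833 − ½·3.0000·0.5833² = 0.5104 m while stopping
person approaches 0.4000·(0.2500+0.5833) = 0.3333 m
margins: 0.0600+0.0400+0.0300 = 0.1300 m
S_min ≈ 0.4375+0.5104+0.3333+0.1300  ⇒  S_min = 1129/800 m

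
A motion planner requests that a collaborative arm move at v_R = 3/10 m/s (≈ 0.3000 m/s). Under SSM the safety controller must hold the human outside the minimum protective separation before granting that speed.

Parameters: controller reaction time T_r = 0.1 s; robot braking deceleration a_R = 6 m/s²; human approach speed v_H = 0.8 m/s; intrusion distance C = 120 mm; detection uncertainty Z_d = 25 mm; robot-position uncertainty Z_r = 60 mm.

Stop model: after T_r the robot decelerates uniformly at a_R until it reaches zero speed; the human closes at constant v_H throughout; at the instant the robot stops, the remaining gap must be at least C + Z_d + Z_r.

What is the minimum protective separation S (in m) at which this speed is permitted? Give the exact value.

S_min = 29/80 m = 0.3625 m

T_s = v_R/a_R = (3/10)/6 = 0.0500 s
robot in T_r: 0.3000·0.1000 = 0.0300 m
braking distance = 0.3000²/(2·6.0000) = 0.0075 m
person approaches 0.8000·(0.1000+0.0500) = 0.1200 m
residual clearance needed = 0.1200+0.0250+0.0600 = 0.2050 m
S_min ≈ 0.0300+0.0075+0.1200+0.2050  ⇒  S_min = 29/80 m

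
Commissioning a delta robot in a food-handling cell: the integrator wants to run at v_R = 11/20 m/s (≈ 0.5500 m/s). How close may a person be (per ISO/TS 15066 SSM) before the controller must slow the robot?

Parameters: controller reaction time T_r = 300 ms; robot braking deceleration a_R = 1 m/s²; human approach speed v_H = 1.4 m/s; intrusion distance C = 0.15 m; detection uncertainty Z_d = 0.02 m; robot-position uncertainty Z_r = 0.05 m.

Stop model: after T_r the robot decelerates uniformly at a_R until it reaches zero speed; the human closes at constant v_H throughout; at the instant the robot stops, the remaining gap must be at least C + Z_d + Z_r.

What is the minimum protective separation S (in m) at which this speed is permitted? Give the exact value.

S_min = 1381/800 m = 1.7263 m

braking lasts T_s = (11/20)/1 = 0.5500 s
robot covers v_R·T_r = 0.5500·0.3000 = 0.1650 m before braking
braking distance = 0.5500²/(2·1.0000) = 0.1512 m
person approaches 1.4000·(0.3000+0.5500) = 1.1900 m
margins: 0.1500+0.0200+0.0500 = 0.2200 m
S_min ≈ 0.1650+0.1512+1.1900+0.2200  ⇒  S_min = 1381/800 m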